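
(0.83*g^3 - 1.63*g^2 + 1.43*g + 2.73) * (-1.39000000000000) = -1.1537*g^3 + 2.2657*g^2 - 1.9877*g - 3.7947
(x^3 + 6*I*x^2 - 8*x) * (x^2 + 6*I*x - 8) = x^5 + 12*I*x^4 - 52*x^3 - 96*I*x^2 + 64*x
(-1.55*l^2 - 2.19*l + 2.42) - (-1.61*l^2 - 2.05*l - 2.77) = 0.0600000000000001*l^2 - 0.14*l + 5.19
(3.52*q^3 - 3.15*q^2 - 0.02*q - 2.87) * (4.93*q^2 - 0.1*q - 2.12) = 17.3536*q^5 - 15.8815*q^4 - 7.246*q^3 - 7.4691*q^2 + 0.3294*q + 6.0844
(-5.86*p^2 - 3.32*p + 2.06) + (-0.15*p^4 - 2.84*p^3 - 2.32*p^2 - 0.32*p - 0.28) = -0.15*p^4 - 2.84*p^3 - 8.18*p^2 - 3.64*p + 1.78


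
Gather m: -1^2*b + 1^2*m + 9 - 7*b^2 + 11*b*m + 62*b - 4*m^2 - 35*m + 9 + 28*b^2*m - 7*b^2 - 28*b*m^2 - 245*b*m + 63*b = -14*b^2 + 124*b + m^2*(-28*b - 4) + m*(28*b^2 - 234*b - 34) + 18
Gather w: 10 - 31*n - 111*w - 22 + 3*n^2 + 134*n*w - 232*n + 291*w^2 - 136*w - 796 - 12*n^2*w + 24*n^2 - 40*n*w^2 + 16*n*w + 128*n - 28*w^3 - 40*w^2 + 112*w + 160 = 27*n^2 - 135*n - 28*w^3 + w^2*(251 - 40*n) + w*(-12*n^2 + 150*n - 135) - 648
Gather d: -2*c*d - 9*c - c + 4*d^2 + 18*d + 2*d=-10*c + 4*d^2 + d*(20 - 2*c)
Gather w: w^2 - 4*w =w^2 - 4*w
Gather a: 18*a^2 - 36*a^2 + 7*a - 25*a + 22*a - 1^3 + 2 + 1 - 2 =-18*a^2 + 4*a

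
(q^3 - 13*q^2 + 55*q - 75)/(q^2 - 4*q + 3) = (q^2 - 10*q + 25)/(q - 1)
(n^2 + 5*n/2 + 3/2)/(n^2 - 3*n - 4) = (n + 3/2)/(n - 4)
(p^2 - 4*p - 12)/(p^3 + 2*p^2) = (p - 6)/p^2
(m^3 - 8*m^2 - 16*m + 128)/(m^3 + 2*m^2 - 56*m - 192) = (m - 4)/(m + 6)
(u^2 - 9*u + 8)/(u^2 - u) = (u - 8)/u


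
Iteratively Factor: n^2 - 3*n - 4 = (n + 1)*(n - 4)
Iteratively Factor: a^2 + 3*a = (a)*(a + 3)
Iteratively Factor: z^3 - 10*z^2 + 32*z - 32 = (z - 2)*(z^2 - 8*z + 16) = (z - 4)*(z - 2)*(z - 4)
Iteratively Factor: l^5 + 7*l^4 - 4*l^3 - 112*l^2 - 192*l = (l + 3)*(l^4 + 4*l^3 - 16*l^2 - 64*l) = (l + 3)*(l + 4)*(l^3 - 16*l) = l*(l + 3)*(l + 4)*(l^2 - 16) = l*(l + 3)*(l + 4)^2*(l - 4)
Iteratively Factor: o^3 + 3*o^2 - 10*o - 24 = (o - 3)*(o^2 + 6*o + 8) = (o - 3)*(o + 4)*(o + 2)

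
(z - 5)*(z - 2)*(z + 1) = z^3 - 6*z^2 + 3*z + 10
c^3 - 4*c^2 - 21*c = c*(c - 7)*(c + 3)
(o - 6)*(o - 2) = o^2 - 8*o + 12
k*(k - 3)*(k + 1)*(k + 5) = k^4 + 3*k^3 - 13*k^2 - 15*k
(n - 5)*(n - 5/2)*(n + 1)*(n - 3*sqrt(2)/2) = n^4 - 13*n^3/2 - 3*sqrt(2)*n^3/2 + 5*n^2 + 39*sqrt(2)*n^2/4 - 15*sqrt(2)*n/2 + 25*n/2 - 75*sqrt(2)/4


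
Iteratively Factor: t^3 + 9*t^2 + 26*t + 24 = (t + 4)*(t^2 + 5*t + 6) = (t + 3)*(t + 4)*(t + 2)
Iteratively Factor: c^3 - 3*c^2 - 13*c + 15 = (c + 3)*(c^2 - 6*c + 5) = (c - 5)*(c + 3)*(c - 1)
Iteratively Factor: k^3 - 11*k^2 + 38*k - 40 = (k - 5)*(k^2 - 6*k + 8) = (k - 5)*(k - 4)*(k - 2)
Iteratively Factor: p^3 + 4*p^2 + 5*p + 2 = (p + 1)*(p^2 + 3*p + 2) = (p + 1)*(p + 2)*(p + 1)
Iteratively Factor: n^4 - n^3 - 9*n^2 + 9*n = (n + 3)*(n^3 - 4*n^2 + 3*n) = n*(n + 3)*(n^2 - 4*n + 3) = n*(n - 1)*(n + 3)*(n - 3)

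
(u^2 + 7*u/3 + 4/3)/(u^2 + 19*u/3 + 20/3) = (u + 1)/(u + 5)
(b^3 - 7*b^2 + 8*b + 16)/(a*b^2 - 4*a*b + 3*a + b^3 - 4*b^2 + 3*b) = (b^3 - 7*b^2 + 8*b + 16)/(a*b^2 - 4*a*b + 3*a + b^3 - 4*b^2 + 3*b)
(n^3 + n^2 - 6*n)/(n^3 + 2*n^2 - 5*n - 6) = n/(n + 1)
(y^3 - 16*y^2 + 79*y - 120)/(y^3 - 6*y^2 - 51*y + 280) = (y - 3)/(y + 7)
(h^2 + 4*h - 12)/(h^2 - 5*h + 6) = (h + 6)/(h - 3)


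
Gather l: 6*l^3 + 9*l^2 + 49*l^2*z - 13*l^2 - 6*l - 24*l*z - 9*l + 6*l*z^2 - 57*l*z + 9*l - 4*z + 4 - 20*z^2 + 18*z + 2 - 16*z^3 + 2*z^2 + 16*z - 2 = 6*l^3 + l^2*(49*z - 4) + l*(6*z^2 - 81*z - 6) - 16*z^3 - 18*z^2 + 30*z + 4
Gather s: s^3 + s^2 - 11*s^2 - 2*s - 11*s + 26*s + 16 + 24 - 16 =s^3 - 10*s^2 + 13*s + 24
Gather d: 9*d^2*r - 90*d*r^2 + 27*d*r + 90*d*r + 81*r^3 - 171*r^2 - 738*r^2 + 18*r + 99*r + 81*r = 9*d^2*r + d*(-90*r^2 + 117*r) + 81*r^3 - 909*r^2 + 198*r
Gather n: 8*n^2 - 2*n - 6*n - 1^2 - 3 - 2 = 8*n^2 - 8*n - 6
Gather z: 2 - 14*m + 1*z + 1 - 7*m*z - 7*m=-21*m + z*(1 - 7*m) + 3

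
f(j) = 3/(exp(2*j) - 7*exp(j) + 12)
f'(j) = 3*(-2*exp(2*j) + 7*exp(j))/(exp(2*j) - 7*exp(j) + 12)^2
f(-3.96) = 0.25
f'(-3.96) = 0.00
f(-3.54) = 0.25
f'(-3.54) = 0.00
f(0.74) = 1.74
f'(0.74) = 5.96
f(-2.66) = 0.26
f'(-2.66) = 0.01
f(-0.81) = 0.33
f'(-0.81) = 0.10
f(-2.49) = 0.26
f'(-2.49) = 0.01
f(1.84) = 0.40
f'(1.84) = -1.84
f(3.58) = 0.00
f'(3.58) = -0.01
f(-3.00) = 0.26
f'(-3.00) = 0.01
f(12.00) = 0.00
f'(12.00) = 0.00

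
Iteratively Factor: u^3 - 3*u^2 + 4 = (u - 2)*(u^2 - u - 2) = (u - 2)^2*(u + 1)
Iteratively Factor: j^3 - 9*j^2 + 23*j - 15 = (j - 3)*(j^2 - 6*j + 5) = (j - 3)*(j - 1)*(j - 5)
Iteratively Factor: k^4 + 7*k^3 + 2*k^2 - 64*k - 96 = (k - 3)*(k^3 + 10*k^2 + 32*k + 32) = (k - 3)*(k + 4)*(k^2 + 6*k + 8) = (k - 3)*(k + 2)*(k + 4)*(k + 4)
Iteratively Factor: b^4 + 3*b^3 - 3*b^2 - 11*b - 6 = (b + 1)*(b^3 + 2*b^2 - 5*b - 6) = (b - 2)*(b + 1)*(b^2 + 4*b + 3) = (b - 2)*(b + 1)^2*(b + 3)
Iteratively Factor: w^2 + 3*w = (w + 3)*(w)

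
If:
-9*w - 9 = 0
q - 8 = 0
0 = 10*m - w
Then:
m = -1/10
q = 8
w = -1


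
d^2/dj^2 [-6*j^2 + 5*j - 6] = -12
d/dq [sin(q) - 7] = cos(q)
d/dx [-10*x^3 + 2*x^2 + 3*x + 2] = -30*x^2 + 4*x + 3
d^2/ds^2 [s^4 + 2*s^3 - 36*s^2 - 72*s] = 12*s^2 + 12*s - 72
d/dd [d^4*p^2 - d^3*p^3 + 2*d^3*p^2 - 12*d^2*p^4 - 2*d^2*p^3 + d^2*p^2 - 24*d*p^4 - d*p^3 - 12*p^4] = p^2*(4*d^3 - 3*d^2*p + 6*d^2 - 24*d*p^2 - 4*d*p + 2*d - 24*p^2 - p)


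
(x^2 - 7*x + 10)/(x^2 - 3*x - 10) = (x - 2)/(x + 2)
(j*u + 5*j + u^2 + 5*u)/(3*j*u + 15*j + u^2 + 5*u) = (j + u)/(3*j + u)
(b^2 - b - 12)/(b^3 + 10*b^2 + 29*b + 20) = (b^2 - b - 12)/(b^3 + 10*b^2 + 29*b + 20)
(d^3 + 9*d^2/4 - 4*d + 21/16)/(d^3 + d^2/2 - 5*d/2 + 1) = (d^2 + 11*d/4 - 21/8)/(d^2 + d - 2)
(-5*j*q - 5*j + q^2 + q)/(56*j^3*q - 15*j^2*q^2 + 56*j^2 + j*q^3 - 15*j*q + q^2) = (-5*j*q - 5*j + q^2 + q)/(56*j^3*q - 15*j^2*q^2 + 56*j^2 + j*q^3 - 15*j*q + q^2)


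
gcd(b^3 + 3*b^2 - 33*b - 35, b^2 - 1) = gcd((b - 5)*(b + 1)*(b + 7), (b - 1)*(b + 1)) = b + 1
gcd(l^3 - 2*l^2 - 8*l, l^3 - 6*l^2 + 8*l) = l^2 - 4*l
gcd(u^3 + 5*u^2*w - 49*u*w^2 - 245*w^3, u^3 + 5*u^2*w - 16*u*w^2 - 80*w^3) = u + 5*w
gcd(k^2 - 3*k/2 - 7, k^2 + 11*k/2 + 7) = k + 2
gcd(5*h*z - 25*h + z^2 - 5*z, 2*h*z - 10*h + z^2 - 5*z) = z - 5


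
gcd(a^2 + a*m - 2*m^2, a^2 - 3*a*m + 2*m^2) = a - m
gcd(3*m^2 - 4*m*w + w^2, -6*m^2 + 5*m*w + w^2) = -m + w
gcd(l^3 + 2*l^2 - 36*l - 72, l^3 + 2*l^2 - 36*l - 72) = l^3 + 2*l^2 - 36*l - 72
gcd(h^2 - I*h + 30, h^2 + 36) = h - 6*I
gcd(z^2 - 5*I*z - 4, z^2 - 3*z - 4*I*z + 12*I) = z - 4*I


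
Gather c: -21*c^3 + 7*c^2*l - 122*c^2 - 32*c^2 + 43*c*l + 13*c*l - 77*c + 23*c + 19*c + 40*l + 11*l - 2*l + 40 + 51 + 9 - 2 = -21*c^3 + c^2*(7*l - 154) + c*(56*l - 35) + 49*l + 98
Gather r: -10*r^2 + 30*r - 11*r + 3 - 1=-10*r^2 + 19*r + 2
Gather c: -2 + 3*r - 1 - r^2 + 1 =-r^2 + 3*r - 2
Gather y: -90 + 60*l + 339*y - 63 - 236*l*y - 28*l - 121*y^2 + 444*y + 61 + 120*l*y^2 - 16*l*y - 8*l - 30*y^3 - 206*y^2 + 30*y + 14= 24*l - 30*y^3 + y^2*(120*l - 327) + y*(813 - 252*l) - 78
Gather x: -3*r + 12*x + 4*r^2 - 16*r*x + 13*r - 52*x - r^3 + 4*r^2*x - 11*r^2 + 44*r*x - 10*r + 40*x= -r^3 - 7*r^2 + x*(4*r^2 + 28*r)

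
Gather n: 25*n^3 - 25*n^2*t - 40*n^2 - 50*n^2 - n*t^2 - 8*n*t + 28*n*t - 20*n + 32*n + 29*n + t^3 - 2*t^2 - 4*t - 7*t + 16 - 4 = 25*n^3 + n^2*(-25*t - 90) + n*(-t^2 + 20*t + 41) + t^3 - 2*t^2 - 11*t + 12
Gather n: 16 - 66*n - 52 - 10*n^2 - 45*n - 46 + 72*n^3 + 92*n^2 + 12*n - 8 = 72*n^3 + 82*n^2 - 99*n - 90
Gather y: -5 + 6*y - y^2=-y^2 + 6*y - 5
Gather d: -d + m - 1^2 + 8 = -d + m + 7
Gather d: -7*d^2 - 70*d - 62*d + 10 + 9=-7*d^2 - 132*d + 19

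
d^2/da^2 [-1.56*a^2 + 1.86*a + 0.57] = -3.12000000000000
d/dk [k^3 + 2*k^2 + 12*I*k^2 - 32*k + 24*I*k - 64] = 3*k^2 + k*(4 + 24*I) - 32 + 24*I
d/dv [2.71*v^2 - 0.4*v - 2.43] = 5.42*v - 0.4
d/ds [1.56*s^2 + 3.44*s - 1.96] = 3.12*s + 3.44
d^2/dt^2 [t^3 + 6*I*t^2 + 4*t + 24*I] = 6*t + 12*I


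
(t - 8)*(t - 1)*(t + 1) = t^3 - 8*t^2 - t + 8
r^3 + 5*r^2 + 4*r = r*(r + 1)*(r + 4)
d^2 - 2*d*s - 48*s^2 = (d - 8*s)*(d + 6*s)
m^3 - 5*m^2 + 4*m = m*(m - 4)*(m - 1)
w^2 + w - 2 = (w - 1)*(w + 2)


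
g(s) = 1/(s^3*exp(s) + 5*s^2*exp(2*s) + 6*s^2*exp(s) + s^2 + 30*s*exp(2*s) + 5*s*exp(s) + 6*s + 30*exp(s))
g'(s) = (-s^3*exp(s) - 10*s^2*exp(2*s) - 9*s^2*exp(s) - 70*s*exp(2*s) - 17*s*exp(s) - 2*s - 30*exp(2*s) - 35*exp(s) - 6)/(s^3*exp(s) + 5*s^2*exp(2*s) + 6*s^2*exp(s) + s^2 + 30*s*exp(2*s) + 5*s*exp(s) + 6*s + 30*exp(s))^2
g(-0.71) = 0.17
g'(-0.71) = -0.40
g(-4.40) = -0.15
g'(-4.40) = 0.05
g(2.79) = 0.00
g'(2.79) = -0.00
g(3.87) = 0.00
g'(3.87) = -0.00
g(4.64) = 0.00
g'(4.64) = -0.00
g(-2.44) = -0.18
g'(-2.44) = -0.11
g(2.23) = 0.00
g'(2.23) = -0.00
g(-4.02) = -0.14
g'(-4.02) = 0.02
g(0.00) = 0.03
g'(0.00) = -0.08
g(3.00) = 0.00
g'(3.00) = 0.00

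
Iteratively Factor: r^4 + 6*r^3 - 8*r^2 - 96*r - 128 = (r + 4)*(r^3 + 2*r^2 - 16*r - 32) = (r + 4)^2*(r^2 - 2*r - 8) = (r + 2)*(r + 4)^2*(r - 4)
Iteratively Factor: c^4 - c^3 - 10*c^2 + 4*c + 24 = (c + 2)*(c^3 - 3*c^2 - 4*c + 12) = (c - 2)*(c + 2)*(c^2 - c - 6) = (c - 3)*(c - 2)*(c + 2)*(c + 2)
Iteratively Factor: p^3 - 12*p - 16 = (p - 4)*(p^2 + 4*p + 4) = (p - 4)*(p + 2)*(p + 2)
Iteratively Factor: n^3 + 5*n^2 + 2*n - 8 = (n - 1)*(n^2 + 6*n + 8) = (n - 1)*(n + 4)*(n + 2)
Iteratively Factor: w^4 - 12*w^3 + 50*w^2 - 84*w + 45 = (w - 3)*(w^3 - 9*w^2 + 23*w - 15) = (w - 5)*(w - 3)*(w^2 - 4*w + 3) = (w - 5)*(w - 3)^2*(w - 1)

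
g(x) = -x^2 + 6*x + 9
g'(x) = 6 - 2*x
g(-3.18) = -20.19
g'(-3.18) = 12.36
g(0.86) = 13.42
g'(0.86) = 4.28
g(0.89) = 13.55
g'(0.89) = 4.22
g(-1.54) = -2.61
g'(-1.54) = 9.08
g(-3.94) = -30.16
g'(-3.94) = 13.88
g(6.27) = 7.31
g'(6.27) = -6.54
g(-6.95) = -81.00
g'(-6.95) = 19.90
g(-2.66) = -14.04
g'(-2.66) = 11.32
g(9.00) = -18.00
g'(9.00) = -12.00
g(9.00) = -18.00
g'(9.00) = -12.00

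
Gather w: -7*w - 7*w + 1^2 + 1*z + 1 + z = -14*w + 2*z + 2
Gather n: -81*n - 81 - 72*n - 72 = -153*n - 153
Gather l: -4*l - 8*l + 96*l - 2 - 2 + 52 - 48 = 84*l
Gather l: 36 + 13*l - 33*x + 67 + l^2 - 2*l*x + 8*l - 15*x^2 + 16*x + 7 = l^2 + l*(21 - 2*x) - 15*x^2 - 17*x + 110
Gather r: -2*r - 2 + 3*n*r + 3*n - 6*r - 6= 3*n + r*(3*n - 8) - 8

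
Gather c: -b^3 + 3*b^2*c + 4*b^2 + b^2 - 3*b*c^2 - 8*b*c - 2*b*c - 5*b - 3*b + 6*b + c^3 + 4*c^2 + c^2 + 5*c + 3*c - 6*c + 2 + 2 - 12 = -b^3 + 5*b^2 - 2*b + c^3 + c^2*(5 - 3*b) + c*(3*b^2 - 10*b + 2) - 8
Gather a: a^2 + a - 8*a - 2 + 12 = a^2 - 7*a + 10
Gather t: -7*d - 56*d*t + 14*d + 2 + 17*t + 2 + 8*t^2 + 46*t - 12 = 7*d + 8*t^2 + t*(63 - 56*d) - 8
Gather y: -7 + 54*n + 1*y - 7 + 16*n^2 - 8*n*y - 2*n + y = 16*n^2 + 52*n + y*(2 - 8*n) - 14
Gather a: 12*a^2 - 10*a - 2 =12*a^2 - 10*a - 2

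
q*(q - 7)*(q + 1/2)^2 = q^4 - 6*q^3 - 27*q^2/4 - 7*q/4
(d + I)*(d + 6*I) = d^2 + 7*I*d - 6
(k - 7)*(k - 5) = k^2 - 12*k + 35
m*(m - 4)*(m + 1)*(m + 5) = m^4 + 2*m^3 - 19*m^2 - 20*m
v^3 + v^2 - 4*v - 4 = (v - 2)*(v + 1)*(v + 2)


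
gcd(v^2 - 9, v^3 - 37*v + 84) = v - 3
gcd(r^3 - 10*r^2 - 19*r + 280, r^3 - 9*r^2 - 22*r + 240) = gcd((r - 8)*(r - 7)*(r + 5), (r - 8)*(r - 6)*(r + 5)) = r^2 - 3*r - 40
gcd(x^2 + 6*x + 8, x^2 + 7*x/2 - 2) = x + 4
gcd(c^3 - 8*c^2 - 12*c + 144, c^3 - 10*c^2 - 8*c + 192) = c^2 - 2*c - 24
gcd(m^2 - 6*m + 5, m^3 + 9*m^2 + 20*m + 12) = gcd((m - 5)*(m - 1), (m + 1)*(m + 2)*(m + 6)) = 1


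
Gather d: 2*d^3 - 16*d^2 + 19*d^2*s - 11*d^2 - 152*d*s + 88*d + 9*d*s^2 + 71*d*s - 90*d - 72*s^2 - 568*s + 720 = 2*d^3 + d^2*(19*s - 27) + d*(9*s^2 - 81*s - 2) - 72*s^2 - 568*s + 720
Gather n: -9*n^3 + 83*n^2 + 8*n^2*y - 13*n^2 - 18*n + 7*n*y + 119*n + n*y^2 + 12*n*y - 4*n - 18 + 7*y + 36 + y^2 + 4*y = -9*n^3 + n^2*(8*y + 70) + n*(y^2 + 19*y + 97) + y^2 + 11*y + 18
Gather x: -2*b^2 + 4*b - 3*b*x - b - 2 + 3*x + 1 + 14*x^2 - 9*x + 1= -2*b^2 + 3*b + 14*x^2 + x*(-3*b - 6)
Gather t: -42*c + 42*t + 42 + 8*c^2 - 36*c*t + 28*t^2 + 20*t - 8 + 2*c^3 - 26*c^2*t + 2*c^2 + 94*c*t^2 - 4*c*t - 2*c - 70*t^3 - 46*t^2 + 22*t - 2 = 2*c^3 + 10*c^2 - 44*c - 70*t^3 + t^2*(94*c - 18) + t*(-26*c^2 - 40*c + 84) + 32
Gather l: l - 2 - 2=l - 4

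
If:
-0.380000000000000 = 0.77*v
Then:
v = -0.49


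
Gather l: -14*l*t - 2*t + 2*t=-14*l*t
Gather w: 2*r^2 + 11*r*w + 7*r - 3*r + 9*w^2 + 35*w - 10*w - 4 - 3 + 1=2*r^2 + 4*r + 9*w^2 + w*(11*r + 25) - 6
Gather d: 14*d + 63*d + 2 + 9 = 77*d + 11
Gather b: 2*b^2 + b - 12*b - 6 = 2*b^2 - 11*b - 6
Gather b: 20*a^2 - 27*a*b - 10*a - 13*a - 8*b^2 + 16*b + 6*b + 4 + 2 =20*a^2 - 23*a - 8*b^2 + b*(22 - 27*a) + 6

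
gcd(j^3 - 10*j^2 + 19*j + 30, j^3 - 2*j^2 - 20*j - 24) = j - 6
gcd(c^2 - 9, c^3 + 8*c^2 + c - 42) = c + 3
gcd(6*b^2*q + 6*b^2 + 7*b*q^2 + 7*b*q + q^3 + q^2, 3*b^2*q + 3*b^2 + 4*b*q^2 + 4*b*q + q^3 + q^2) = b*q + b + q^2 + q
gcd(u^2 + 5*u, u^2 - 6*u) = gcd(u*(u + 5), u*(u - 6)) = u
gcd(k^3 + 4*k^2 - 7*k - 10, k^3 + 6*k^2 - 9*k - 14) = k^2 - k - 2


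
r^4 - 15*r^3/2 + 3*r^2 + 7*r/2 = r*(r - 7)*(r - 1)*(r + 1/2)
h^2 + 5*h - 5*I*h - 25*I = (h + 5)*(h - 5*I)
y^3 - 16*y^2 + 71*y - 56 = (y - 8)*(y - 7)*(y - 1)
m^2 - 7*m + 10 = (m - 5)*(m - 2)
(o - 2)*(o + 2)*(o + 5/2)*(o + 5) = o^4 + 15*o^3/2 + 17*o^2/2 - 30*o - 50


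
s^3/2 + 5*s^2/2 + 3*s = s*(s/2 + 1)*(s + 3)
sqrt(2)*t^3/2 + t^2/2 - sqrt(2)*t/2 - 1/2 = (t - 1)*(t + 1)*(sqrt(2)*t/2 + 1/2)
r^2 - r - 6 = (r - 3)*(r + 2)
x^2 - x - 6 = (x - 3)*(x + 2)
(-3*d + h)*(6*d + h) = -18*d^2 + 3*d*h + h^2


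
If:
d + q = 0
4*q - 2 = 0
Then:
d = -1/2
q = 1/2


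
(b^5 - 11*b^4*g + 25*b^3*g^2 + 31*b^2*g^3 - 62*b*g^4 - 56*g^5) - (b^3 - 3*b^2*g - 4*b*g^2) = b^5 - 11*b^4*g + 25*b^3*g^2 - b^3 + 31*b^2*g^3 + 3*b^2*g - 62*b*g^4 + 4*b*g^2 - 56*g^5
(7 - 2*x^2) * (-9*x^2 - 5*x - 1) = 18*x^4 + 10*x^3 - 61*x^2 - 35*x - 7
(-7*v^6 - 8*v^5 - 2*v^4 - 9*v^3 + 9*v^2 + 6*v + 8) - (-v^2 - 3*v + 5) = -7*v^6 - 8*v^5 - 2*v^4 - 9*v^3 + 10*v^2 + 9*v + 3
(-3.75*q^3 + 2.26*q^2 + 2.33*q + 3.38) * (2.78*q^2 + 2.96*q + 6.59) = -10.425*q^5 - 4.8172*q^4 - 11.5455*q^3 + 31.1866*q^2 + 25.3595*q + 22.2742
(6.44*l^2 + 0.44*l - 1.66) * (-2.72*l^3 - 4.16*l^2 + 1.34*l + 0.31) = -17.5168*l^5 - 27.9872*l^4 + 11.3144*l^3 + 9.4916*l^2 - 2.088*l - 0.5146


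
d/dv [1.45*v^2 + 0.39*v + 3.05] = 2.9*v + 0.39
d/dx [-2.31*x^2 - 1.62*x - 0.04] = -4.62*x - 1.62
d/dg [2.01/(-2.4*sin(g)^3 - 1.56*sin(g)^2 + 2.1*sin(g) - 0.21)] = (14.472*sin(g)^2 + 6.2712*sin(g) - 4.221)*cos(g)/(2.4*sin(g)^3 + 1.56*sin(g)^2 - 2.1*sin(g) + 0.21)^2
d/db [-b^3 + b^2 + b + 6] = -3*b^2 + 2*b + 1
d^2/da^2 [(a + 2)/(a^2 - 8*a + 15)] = 2*(3*(2 - a)*(a^2 - 8*a + 15) + 4*(a - 4)^2*(a + 2))/(a^2 - 8*a + 15)^3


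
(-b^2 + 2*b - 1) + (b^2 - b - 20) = b - 21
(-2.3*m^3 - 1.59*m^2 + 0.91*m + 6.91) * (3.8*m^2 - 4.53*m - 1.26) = -8.74*m^5 + 4.377*m^4 + 13.5587*m^3 + 24.1391*m^2 - 32.4489*m - 8.7066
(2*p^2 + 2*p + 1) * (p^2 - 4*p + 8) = 2*p^4 - 6*p^3 + 9*p^2 + 12*p + 8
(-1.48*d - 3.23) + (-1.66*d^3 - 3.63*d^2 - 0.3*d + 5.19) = -1.66*d^3 - 3.63*d^2 - 1.78*d + 1.96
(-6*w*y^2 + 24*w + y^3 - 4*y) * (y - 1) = -6*w*y^3 + 6*w*y^2 + 24*w*y - 24*w + y^4 - y^3 - 4*y^2 + 4*y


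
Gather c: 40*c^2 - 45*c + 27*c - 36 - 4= 40*c^2 - 18*c - 40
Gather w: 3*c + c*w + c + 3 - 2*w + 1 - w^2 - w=4*c - w^2 + w*(c - 3) + 4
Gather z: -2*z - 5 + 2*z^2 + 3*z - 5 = 2*z^2 + z - 10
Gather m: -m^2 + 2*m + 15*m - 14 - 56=-m^2 + 17*m - 70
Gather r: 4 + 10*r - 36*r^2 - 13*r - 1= -36*r^2 - 3*r + 3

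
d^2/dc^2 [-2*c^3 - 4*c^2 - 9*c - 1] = -12*c - 8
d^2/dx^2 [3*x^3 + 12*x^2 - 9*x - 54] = 18*x + 24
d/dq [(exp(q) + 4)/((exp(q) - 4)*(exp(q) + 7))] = (-exp(2*q) - 8*exp(q) - 40)*exp(q)/(exp(4*q) + 6*exp(3*q) - 47*exp(2*q) - 168*exp(q) + 784)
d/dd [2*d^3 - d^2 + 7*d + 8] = 6*d^2 - 2*d + 7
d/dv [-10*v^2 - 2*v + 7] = -20*v - 2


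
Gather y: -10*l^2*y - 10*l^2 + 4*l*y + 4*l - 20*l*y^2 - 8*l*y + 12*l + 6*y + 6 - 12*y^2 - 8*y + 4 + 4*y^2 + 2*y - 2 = -10*l^2 + 16*l + y^2*(-20*l - 8) + y*(-10*l^2 - 4*l) + 8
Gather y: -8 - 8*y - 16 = -8*y - 24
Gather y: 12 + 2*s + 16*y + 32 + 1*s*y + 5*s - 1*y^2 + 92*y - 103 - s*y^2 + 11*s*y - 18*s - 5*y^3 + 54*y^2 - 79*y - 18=-11*s - 5*y^3 + y^2*(53 - s) + y*(12*s + 29) - 77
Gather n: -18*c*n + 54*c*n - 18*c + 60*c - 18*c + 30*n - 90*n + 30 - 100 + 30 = 24*c + n*(36*c - 60) - 40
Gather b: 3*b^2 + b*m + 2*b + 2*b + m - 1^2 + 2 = 3*b^2 + b*(m + 4) + m + 1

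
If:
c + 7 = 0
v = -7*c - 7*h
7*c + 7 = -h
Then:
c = -7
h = 42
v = -245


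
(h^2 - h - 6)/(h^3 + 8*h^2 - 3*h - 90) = (h + 2)/(h^2 + 11*h + 30)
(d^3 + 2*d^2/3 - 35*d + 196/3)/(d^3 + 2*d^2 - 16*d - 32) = (3*d^2 + 14*d - 49)/(3*(d^2 + 6*d + 8))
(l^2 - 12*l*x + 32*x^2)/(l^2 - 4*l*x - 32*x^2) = (l - 4*x)/(l + 4*x)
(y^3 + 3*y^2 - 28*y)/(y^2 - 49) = y*(y - 4)/(y - 7)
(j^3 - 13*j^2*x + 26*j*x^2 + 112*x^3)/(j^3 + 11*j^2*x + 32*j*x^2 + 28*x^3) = (j^2 - 15*j*x + 56*x^2)/(j^2 + 9*j*x + 14*x^2)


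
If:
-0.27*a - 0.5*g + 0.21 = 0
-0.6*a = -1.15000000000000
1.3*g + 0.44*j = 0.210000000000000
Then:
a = 1.92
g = -0.62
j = 2.29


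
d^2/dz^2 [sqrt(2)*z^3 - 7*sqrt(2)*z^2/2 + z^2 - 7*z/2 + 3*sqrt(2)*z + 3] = 6*sqrt(2)*z - 7*sqrt(2) + 2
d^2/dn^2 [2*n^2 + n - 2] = 4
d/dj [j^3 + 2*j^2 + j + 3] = 3*j^2 + 4*j + 1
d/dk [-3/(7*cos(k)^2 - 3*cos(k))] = 3*(3 - 14*cos(k))*sin(k)/((7*cos(k) - 3)^2*cos(k)^2)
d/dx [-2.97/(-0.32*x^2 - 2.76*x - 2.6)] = (-1.9008*x - 8.1972)/(0.32*x^2 + 2.76*x + 2.6)^2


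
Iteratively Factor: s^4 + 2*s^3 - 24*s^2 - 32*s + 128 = (s + 4)*(s^3 - 2*s^2 - 16*s + 32) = (s - 2)*(s + 4)*(s^2 - 16) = (s - 2)*(s + 4)^2*(s - 4)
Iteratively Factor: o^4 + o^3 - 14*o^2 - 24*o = (o - 4)*(o^3 + 5*o^2 + 6*o) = (o - 4)*(o + 2)*(o^2 + 3*o) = o*(o - 4)*(o + 2)*(o + 3)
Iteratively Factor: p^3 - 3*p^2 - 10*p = (p - 5)*(p^2 + 2*p) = (p - 5)*(p + 2)*(p)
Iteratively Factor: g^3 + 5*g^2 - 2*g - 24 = (g + 3)*(g^2 + 2*g - 8) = (g - 2)*(g + 3)*(g + 4)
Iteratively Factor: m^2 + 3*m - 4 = (m - 1)*(m + 4)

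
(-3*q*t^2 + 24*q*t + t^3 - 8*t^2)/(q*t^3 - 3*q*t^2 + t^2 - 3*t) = (-3*q*t + 24*q + t^2 - 8*t)/(q*t^2 - 3*q*t + t - 3)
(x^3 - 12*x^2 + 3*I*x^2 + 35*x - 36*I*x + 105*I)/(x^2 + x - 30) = (x^2 + x*(-7 + 3*I) - 21*I)/(x + 6)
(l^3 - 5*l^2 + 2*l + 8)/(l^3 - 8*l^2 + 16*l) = (l^2 - l - 2)/(l*(l - 4))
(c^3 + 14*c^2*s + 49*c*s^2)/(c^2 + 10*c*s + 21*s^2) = c*(c + 7*s)/(c + 3*s)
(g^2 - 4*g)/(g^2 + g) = (g - 4)/(g + 1)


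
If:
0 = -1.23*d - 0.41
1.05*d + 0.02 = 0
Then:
No Solution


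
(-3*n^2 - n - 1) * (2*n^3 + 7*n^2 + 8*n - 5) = -6*n^5 - 23*n^4 - 33*n^3 - 3*n + 5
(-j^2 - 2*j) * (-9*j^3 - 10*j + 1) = 9*j^5 + 18*j^4 + 10*j^3 + 19*j^2 - 2*j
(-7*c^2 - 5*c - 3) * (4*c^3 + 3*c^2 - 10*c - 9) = -28*c^5 - 41*c^4 + 43*c^3 + 104*c^2 + 75*c + 27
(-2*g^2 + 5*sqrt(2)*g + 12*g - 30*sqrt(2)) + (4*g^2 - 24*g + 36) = 2*g^2 - 12*g + 5*sqrt(2)*g - 30*sqrt(2) + 36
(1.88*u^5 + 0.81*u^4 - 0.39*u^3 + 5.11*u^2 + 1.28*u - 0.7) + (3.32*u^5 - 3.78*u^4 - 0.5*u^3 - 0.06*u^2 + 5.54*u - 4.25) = 5.2*u^5 - 2.97*u^4 - 0.89*u^3 + 5.05*u^2 + 6.82*u - 4.95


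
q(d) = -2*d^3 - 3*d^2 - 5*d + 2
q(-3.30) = 57.70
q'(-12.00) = -797.00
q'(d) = -6*d^2 - 6*d - 5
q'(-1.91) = -15.43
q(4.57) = -274.39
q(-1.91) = 14.54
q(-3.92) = 95.97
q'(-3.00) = -41.00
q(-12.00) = 3086.00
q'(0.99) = -16.82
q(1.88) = -31.29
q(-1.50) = 9.50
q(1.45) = -17.65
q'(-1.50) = -9.50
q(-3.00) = 44.00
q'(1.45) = -26.32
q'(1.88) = -37.49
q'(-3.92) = -73.68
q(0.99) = -7.83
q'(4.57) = -157.73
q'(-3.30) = -50.54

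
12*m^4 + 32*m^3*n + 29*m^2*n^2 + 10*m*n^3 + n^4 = (m + n)^2*(2*m + n)*(6*m + n)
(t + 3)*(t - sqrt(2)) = t^2 - sqrt(2)*t + 3*t - 3*sqrt(2)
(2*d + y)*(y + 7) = 2*d*y + 14*d + y^2 + 7*y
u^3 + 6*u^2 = u^2*(u + 6)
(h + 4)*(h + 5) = h^2 + 9*h + 20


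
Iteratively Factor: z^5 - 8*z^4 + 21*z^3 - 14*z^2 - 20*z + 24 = (z - 2)*(z^4 - 6*z^3 + 9*z^2 + 4*z - 12) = (z - 2)^2*(z^3 - 4*z^2 + z + 6) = (z - 2)^3*(z^2 - 2*z - 3) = (z - 2)^3*(z + 1)*(z - 3)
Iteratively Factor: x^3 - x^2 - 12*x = (x - 4)*(x^2 + 3*x) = x*(x - 4)*(x + 3)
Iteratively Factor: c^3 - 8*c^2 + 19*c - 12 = (c - 4)*(c^2 - 4*c + 3) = (c - 4)*(c - 3)*(c - 1)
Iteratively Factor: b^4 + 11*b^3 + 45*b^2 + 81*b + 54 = (b + 3)*(b^3 + 8*b^2 + 21*b + 18) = (b + 2)*(b + 3)*(b^2 + 6*b + 9) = (b + 2)*(b + 3)^2*(b + 3)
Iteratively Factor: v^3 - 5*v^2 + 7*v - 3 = (v - 1)*(v^2 - 4*v + 3) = (v - 1)^2*(v - 3)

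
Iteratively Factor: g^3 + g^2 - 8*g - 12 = (g + 2)*(g^2 - g - 6) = (g - 3)*(g + 2)*(g + 2)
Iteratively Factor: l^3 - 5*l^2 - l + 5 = (l - 1)*(l^2 - 4*l - 5) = (l - 1)*(l + 1)*(l - 5)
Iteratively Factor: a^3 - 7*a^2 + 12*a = (a - 3)*(a^2 - 4*a) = a*(a - 3)*(a - 4)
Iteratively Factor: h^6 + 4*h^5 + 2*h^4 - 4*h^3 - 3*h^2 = (h - 1)*(h^5 + 5*h^4 + 7*h^3 + 3*h^2) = (h - 1)*(h + 1)*(h^4 + 4*h^3 + 3*h^2) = h*(h - 1)*(h + 1)*(h^3 + 4*h^2 + 3*h) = h*(h - 1)*(h + 1)^2*(h^2 + 3*h) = h^2*(h - 1)*(h + 1)^2*(h + 3)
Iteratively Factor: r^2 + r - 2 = (r - 1)*(r + 2)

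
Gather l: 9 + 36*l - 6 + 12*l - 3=48*l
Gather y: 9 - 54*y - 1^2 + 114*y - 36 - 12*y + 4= 48*y - 24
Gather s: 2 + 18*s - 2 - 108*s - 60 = -90*s - 60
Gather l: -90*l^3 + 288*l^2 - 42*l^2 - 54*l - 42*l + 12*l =-90*l^3 + 246*l^2 - 84*l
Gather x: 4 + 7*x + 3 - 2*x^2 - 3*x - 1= -2*x^2 + 4*x + 6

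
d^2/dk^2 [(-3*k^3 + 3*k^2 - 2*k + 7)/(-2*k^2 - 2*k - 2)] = (5*k^3 - 3*k^2 - 18*k - 5)/(k^6 + 3*k^5 + 6*k^4 + 7*k^3 + 6*k^2 + 3*k + 1)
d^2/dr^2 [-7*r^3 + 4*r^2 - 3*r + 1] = 8 - 42*r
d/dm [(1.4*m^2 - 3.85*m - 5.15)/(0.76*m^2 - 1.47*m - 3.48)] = (0.868*m^2 - 1.916*m + 5.8275)/(0.5776*m^4 - 2.2344*m^3 - 3.1287*m^2 + 10.2312*m + 12.1104)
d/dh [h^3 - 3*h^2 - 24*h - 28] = 3*h^2 - 6*h - 24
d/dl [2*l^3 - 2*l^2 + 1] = 2*l*(3*l - 2)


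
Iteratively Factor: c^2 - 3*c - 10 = (c + 2)*(c - 5)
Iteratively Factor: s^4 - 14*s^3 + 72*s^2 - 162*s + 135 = (s - 5)*(s^3 - 9*s^2 + 27*s - 27) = (s - 5)*(s - 3)*(s^2 - 6*s + 9) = (s - 5)*(s - 3)^2*(s - 3)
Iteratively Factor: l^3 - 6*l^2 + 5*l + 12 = (l + 1)*(l^2 - 7*l + 12) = (l - 4)*(l + 1)*(l - 3)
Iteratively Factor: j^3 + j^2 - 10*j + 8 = (j + 4)*(j^2 - 3*j + 2) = (j - 1)*(j + 4)*(j - 2)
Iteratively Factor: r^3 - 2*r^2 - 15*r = (r - 5)*(r^2 + 3*r) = (r - 5)*(r + 3)*(r)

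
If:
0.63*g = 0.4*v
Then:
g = 0.634920634920635*v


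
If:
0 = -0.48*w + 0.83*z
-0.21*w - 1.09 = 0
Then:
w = -5.19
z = -3.00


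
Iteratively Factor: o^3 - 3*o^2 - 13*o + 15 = (o - 1)*(o^2 - 2*o - 15) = (o - 5)*(o - 1)*(o + 3)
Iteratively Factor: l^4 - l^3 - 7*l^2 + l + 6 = (l - 1)*(l^3 - 7*l - 6) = (l - 1)*(l + 1)*(l^2 - l - 6) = (l - 3)*(l - 1)*(l + 1)*(l + 2)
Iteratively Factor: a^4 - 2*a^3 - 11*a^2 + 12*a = (a - 1)*(a^3 - a^2 - 12*a) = (a - 4)*(a - 1)*(a^2 + 3*a) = (a - 4)*(a - 1)*(a + 3)*(a)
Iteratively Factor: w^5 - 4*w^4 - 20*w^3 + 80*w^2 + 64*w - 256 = (w + 4)*(w^4 - 8*w^3 + 12*w^2 + 32*w - 64) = (w - 2)*(w + 4)*(w^3 - 6*w^2 + 32) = (w - 4)*(w - 2)*(w + 4)*(w^2 - 2*w - 8) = (w - 4)*(w - 2)*(w + 2)*(w + 4)*(w - 4)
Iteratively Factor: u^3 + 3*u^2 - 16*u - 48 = (u + 4)*(u^2 - u - 12) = (u - 4)*(u + 4)*(u + 3)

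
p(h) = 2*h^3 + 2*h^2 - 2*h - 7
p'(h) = 6*h^2 + 4*h - 2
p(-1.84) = -9.01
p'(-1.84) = 10.95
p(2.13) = 17.14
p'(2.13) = 33.74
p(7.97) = 1116.62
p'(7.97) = 411.01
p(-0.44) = -5.90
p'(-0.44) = -2.60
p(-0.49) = -5.78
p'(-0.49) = -2.52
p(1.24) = -2.59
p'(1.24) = 12.19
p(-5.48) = -265.11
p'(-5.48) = 156.26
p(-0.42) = -5.96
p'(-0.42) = -2.62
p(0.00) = -7.00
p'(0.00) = -2.00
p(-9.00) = -1285.00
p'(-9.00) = 448.00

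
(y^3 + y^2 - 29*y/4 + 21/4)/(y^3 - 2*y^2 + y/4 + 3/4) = (2*y + 7)/(2*y + 1)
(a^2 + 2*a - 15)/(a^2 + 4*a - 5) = (a - 3)/(a - 1)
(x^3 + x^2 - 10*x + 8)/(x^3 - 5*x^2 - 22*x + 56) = (x - 1)/(x - 7)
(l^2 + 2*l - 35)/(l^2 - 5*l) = (l + 7)/l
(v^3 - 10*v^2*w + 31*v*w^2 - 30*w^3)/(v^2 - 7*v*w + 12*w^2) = (v^2 - 7*v*w + 10*w^2)/(v - 4*w)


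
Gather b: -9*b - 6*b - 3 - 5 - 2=-15*b - 10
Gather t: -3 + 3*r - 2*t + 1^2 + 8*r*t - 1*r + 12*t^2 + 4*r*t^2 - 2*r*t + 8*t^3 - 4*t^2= 2*r + 8*t^3 + t^2*(4*r + 8) + t*(6*r - 2) - 2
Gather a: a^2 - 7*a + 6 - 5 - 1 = a^2 - 7*a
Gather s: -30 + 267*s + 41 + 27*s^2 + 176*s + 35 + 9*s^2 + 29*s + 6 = 36*s^2 + 472*s + 52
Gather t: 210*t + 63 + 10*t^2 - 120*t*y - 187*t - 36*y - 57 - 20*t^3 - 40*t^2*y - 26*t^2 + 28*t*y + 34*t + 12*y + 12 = -20*t^3 + t^2*(-40*y - 16) + t*(57 - 92*y) - 24*y + 18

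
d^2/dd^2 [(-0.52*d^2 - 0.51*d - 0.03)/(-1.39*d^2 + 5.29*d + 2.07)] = (9.617966*d^3 + 9.324954*d^2 + 7.48098*d - 4.861326)/(2.685619*d^6 - 30.662427*d^5 + 104.695356*d^4 - 56.710387*d^3 - 155.913228*d^2 - 68.001363*d - 8.869743)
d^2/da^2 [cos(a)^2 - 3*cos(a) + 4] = 3*cos(a) - 2*cos(2*a)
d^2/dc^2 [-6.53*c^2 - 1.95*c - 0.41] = -13.0600000000000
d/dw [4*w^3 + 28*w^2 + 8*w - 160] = 12*w^2 + 56*w + 8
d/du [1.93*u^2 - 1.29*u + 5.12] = 3.86*u - 1.29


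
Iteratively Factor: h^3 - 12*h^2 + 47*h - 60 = (h - 3)*(h^2 - 9*h + 20) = (h - 4)*(h - 3)*(h - 5)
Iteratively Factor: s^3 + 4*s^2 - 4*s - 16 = (s - 2)*(s^2 + 6*s + 8) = (s - 2)*(s + 2)*(s + 4)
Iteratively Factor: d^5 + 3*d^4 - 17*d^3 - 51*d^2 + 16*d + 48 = (d - 1)*(d^4 + 4*d^3 - 13*d^2 - 64*d - 48) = (d - 1)*(d + 3)*(d^3 + d^2 - 16*d - 16) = (d - 1)*(d + 3)*(d + 4)*(d^2 - 3*d - 4) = (d - 4)*(d - 1)*(d + 3)*(d + 4)*(d + 1)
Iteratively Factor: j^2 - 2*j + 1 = (j - 1)*(j - 1)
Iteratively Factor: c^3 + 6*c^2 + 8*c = (c + 4)*(c^2 + 2*c) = c*(c + 4)*(c + 2)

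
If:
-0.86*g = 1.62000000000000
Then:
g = -1.88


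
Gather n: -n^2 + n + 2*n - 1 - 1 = -n^2 + 3*n - 2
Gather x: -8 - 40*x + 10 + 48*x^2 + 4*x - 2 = 48*x^2 - 36*x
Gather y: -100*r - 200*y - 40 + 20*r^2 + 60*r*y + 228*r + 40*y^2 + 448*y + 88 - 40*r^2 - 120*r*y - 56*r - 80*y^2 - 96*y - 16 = -20*r^2 + 72*r - 40*y^2 + y*(152 - 60*r) + 32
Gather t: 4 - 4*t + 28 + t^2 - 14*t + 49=t^2 - 18*t + 81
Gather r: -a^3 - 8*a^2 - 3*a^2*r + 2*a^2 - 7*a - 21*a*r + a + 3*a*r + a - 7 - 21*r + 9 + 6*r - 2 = -a^3 - 6*a^2 - 5*a + r*(-3*a^2 - 18*a - 15)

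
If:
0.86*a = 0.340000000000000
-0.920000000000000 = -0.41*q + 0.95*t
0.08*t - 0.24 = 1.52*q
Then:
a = 0.40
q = -0.21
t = -1.06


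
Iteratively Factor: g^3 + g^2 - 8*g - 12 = (g + 2)*(g^2 - g - 6) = (g - 3)*(g + 2)*(g + 2)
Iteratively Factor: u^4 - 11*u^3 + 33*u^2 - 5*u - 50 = (u - 5)*(u^3 - 6*u^2 + 3*u + 10) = (u - 5)^2*(u^2 - u - 2) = (u - 5)^2*(u - 2)*(u + 1)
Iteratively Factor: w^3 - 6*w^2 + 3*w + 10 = (w - 2)*(w^2 - 4*w - 5) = (w - 2)*(w + 1)*(w - 5)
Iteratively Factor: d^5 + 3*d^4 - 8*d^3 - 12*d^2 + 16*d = (d - 2)*(d^4 + 5*d^3 + 2*d^2 - 8*d) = (d - 2)*(d + 4)*(d^3 + d^2 - 2*d) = (d - 2)*(d - 1)*(d + 4)*(d^2 + 2*d) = (d - 2)*(d - 1)*(d + 2)*(d + 4)*(d)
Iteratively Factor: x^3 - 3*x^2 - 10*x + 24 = (x + 3)*(x^2 - 6*x + 8) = (x - 2)*(x + 3)*(x - 4)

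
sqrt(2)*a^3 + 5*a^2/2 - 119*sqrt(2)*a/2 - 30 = (a - 5*sqrt(2))*(a + 6*sqrt(2))*(sqrt(2)*a + 1/2)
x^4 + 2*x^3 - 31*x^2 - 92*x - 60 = (x - 6)*(x + 1)*(x + 2)*(x + 5)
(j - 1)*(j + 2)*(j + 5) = j^3 + 6*j^2 + 3*j - 10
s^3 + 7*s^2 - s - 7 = (s - 1)*(s + 1)*(s + 7)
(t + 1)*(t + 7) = t^2 + 8*t + 7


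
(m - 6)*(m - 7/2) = m^2 - 19*m/2 + 21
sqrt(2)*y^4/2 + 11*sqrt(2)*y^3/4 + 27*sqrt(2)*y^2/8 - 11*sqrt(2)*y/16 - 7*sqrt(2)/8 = (y - 1/2)*(y + 1/2)*(y + 7/2)*(sqrt(2)*y/2 + sqrt(2))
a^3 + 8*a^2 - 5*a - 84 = (a - 3)*(a + 4)*(a + 7)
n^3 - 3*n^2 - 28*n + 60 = (n - 6)*(n - 2)*(n + 5)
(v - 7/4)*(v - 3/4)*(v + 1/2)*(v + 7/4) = v^4 - v^3/4 - 55*v^2/16 + 49*v/64 + 147/128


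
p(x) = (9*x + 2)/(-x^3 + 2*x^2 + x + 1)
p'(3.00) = 14.44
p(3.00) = -5.80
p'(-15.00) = 0.00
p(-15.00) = -0.03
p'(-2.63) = -0.41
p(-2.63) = -0.71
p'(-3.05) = -0.29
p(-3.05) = -0.57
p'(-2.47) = -0.48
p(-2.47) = -0.78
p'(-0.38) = 7.88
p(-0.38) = -1.47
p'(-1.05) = -1.70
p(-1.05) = -2.25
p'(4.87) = 0.46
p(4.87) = -0.74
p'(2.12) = 16.16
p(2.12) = 8.17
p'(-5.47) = -0.07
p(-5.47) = -0.22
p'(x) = (9*x + 2)*(3*x^2 - 4*x - 1)/(-x^3 + 2*x^2 + x + 1)^2 + 9/(-x^3 + 2*x^2 + x + 1)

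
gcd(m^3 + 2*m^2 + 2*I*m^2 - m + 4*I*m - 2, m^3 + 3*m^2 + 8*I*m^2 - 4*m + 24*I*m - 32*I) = 1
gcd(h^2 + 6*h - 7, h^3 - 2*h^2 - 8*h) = 1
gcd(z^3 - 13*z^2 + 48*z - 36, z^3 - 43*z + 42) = z^2 - 7*z + 6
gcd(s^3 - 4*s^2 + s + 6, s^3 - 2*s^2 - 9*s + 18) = s^2 - 5*s + 6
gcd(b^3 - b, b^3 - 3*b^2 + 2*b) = b^2 - b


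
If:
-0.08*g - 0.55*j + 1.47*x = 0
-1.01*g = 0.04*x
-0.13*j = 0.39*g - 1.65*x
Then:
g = 0.00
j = 0.00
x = 0.00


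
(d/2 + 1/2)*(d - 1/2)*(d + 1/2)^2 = d^4/2 + 3*d^3/4 + d^2/8 - 3*d/16 - 1/16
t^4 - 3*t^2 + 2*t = t*(t - 1)^2*(t + 2)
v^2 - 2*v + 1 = (v - 1)^2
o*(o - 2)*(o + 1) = o^3 - o^2 - 2*o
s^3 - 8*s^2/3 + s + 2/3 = (s - 2)*(s - 1)*(s + 1/3)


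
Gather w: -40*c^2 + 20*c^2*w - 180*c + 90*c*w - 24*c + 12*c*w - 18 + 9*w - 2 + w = -40*c^2 - 204*c + w*(20*c^2 + 102*c + 10) - 20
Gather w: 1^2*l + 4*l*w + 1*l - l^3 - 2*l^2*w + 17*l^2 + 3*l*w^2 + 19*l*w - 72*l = -l^3 + 17*l^2 + 3*l*w^2 - 70*l + w*(-2*l^2 + 23*l)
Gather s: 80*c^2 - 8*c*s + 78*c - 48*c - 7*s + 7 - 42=80*c^2 + 30*c + s*(-8*c - 7) - 35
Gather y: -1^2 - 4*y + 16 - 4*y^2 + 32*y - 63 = -4*y^2 + 28*y - 48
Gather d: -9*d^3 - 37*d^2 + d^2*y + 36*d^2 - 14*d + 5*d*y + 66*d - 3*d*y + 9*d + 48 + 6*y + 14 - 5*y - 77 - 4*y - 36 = -9*d^3 + d^2*(y - 1) + d*(2*y + 61) - 3*y - 51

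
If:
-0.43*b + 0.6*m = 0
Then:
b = 1.3953488372093*m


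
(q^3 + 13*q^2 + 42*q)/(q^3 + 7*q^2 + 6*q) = (q + 7)/(q + 1)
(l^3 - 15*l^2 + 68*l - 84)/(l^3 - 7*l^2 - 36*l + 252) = (l - 2)/(l + 6)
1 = 1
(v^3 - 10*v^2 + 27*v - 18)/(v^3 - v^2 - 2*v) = (-v^3 + 10*v^2 - 27*v + 18)/(v*(-v^2 + v + 2))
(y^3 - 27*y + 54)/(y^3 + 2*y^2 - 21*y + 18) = (y - 3)/(y - 1)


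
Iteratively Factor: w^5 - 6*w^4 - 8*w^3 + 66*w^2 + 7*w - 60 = (w + 1)*(w^4 - 7*w^3 - w^2 + 67*w - 60) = (w - 5)*(w + 1)*(w^3 - 2*w^2 - 11*w + 12) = (w - 5)*(w - 4)*(w + 1)*(w^2 + 2*w - 3) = (w - 5)*(w - 4)*(w + 1)*(w + 3)*(w - 1)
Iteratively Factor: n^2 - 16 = (n + 4)*(n - 4)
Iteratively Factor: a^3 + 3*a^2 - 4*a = (a - 1)*(a^2 + 4*a) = a*(a - 1)*(a + 4)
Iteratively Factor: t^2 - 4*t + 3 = (t - 1)*(t - 3)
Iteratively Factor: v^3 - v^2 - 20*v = (v + 4)*(v^2 - 5*v) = v*(v + 4)*(v - 5)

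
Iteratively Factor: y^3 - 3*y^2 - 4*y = (y)*(y^2 - 3*y - 4) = y*(y - 4)*(y + 1)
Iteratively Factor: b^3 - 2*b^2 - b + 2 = (b + 1)*(b^2 - 3*b + 2) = (b - 2)*(b + 1)*(b - 1)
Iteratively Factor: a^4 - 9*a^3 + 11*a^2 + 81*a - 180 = (a - 4)*(a^3 - 5*a^2 - 9*a + 45) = (a - 4)*(a + 3)*(a^2 - 8*a + 15) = (a - 5)*(a - 4)*(a + 3)*(a - 3)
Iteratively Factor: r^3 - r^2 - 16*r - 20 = (r - 5)*(r^2 + 4*r + 4) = (r - 5)*(r + 2)*(r + 2)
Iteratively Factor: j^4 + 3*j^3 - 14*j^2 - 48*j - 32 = (j + 1)*(j^3 + 2*j^2 - 16*j - 32) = (j + 1)*(j + 2)*(j^2 - 16) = (j + 1)*(j + 2)*(j + 4)*(j - 4)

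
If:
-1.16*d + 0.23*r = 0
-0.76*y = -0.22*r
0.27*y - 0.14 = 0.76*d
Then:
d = -0.38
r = -1.93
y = -0.56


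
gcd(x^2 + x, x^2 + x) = x^2 + x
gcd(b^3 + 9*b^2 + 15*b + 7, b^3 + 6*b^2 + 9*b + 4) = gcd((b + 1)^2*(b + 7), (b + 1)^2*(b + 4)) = b^2 + 2*b + 1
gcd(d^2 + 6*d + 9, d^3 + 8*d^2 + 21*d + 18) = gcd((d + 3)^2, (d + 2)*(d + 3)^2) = d^2 + 6*d + 9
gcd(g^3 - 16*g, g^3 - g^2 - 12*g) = g^2 - 4*g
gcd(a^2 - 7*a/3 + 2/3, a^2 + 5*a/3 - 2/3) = a - 1/3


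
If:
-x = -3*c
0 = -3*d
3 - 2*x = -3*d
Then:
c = 1/2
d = 0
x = 3/2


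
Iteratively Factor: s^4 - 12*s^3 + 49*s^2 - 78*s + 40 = (s - 2)*(s^3 - 10*s^2 + 29*s - 20) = (s - 4)*(s - 2)*(s^2 - 6*s + 5) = (s - 5)*(s - 4)*(s - 2)*(s - 1)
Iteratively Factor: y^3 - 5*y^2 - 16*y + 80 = (y + 4)*(y^2 - 9*y + 20) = (y - 4)*(y + 4)*(y - 5)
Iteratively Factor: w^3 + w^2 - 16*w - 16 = (w + 4)*(w^2 - 3*w - 4) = (w - 4)*(w + 4)*(w + 1)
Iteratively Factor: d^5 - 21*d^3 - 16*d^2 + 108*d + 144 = (d + 2)*(d^4 - 2*d^3 - 17*d^2 + 18*d + 72) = (d + 2)*(d + 3)*(d^3 - 5*d^2 - 2*d + 24) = (d - 4)*(d + 2)*(d + 3)*(d^2 - d - 6) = (d - 4)*(d + 2)^2*(d + 3)*(d - 3)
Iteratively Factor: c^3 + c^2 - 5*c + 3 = (c - 1)*(c^2 + 2*c - 3) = (c - 1)^2*(c + 3)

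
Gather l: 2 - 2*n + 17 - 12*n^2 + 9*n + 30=-12*n^2 + 7*n + 49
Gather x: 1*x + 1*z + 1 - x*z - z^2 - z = x*(1 - z) - z^2 + 1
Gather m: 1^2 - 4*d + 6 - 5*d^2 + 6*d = -5*d^2 + 2*d + 7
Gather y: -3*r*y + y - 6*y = y*(-3*r - 5)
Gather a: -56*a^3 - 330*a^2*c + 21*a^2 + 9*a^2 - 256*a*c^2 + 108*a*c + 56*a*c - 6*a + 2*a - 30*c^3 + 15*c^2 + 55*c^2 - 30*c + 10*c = -56*a^3 + a^2*(30 - 330*c) + a*(-256*c^2 + 164*c - 4) - 30*c^3 + 70*c^2 - 20*c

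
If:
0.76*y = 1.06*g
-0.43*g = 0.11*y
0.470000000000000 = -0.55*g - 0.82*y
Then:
No Solution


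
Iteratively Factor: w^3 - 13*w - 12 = (w + 3)*(w^2 - 3*w - 4) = (w + 1)*(w + 3)*(w - 4)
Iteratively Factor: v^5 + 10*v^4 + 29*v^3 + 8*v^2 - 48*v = (v + 4)*(v^4 + 6*v^3 + 5*v^2 - 12*v) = v*(v + 4)*(v^3 + 6*v^2 + 5*v - 12) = v*(v + 4)^2*(v^2 + 2*v - 3) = v*(v + 3)*(v + 4)^2*(v - 1)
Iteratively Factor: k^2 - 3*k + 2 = (k - 1)*(k - 2)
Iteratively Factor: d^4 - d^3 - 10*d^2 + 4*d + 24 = (d + 2)*(d^3 - 3*d^2 - 4*d + 12) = (d - 2)*(d + 2)*(d^2 - d - 6) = (d - 2)*(d + 2)^2*(d - 3)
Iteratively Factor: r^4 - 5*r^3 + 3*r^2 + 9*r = (r - 3)*(r^3 - 2*r^2 - 3*r) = (r - 3)*(r + 1)*(r^2 - 3*r) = (r - 3)^2*(r + 1)*(r)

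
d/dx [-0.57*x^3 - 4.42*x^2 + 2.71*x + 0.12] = -1.71*x^2 - 8.84*x + 2.71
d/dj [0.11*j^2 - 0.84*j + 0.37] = 0.22*j - 0.84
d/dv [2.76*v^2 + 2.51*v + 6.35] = 5.52*v + 2.51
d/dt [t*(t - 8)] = 2*t - 8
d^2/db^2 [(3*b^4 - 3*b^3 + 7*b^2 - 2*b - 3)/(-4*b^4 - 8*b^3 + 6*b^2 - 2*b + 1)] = 2*(144*b^9 - 552*b^8 - 120*b^7 + 172*b^6 + 2052*b^5 + 222*b^4 - 1418*b^3 + 726*b^2 - 63*b - 9)/(64*b^12 + 384*b^11 + 480*b^10 - 544*b^9 - 384*b^8 + 768*b^7 - 792*b^6 + 552*b^5 - 264*b^4 + 104*b^3 - 30*b^2 + 6*b - 1)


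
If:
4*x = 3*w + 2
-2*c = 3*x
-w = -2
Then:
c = -3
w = 2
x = 2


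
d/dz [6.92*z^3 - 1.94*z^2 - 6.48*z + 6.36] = 20.76*z^2 - 3.88*z - 6.48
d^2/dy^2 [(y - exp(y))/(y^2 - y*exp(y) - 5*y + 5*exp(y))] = 2/(y^3 - 15*y^2 + 75*y - 125)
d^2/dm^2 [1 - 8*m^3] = -48*m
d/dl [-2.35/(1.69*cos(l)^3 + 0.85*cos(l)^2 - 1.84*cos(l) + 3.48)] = (-11.9145*cos(l)^2 - 3.995*cos(l) + 4.324)*sin(l)/(1.69*cos(l)^3 + 0.85*cos(l)^2 - 1.84*cos(l) + 3.48)^2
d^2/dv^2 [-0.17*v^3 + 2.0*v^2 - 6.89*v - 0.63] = 4.0 - 1.02*v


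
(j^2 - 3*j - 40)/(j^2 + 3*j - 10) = (j - 8)/(j - 2)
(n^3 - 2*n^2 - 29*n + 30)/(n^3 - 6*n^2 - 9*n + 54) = (n^2 + 4*n - 5)/(n^2 - 9)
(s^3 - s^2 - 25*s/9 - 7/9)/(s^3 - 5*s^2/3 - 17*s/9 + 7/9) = (3*s + 1)/(3*s - 1)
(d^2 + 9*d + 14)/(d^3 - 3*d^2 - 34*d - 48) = (d + 7)/(d^2 - 5*d - 24)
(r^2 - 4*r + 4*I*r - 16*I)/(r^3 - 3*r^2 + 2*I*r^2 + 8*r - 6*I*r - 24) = (r - 4)/(r^2 - r*(3 + 2*I) + 6*I)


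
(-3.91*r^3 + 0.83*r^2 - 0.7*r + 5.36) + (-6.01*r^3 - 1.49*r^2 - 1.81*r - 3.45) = -9.92*r^3 - 0.66*r^2 - 2.51*r + 1.91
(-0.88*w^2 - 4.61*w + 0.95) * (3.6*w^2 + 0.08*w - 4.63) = -3.168*w^4 - 16.6664*w^3 + 7.1256*w^2 + 21.4203*w - 4.3985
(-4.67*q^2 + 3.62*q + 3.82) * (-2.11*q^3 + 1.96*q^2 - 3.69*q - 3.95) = 9.8537*q^5 - 16.7914*q^4 + 16.2673*q^3 + 12.5759*q^2 - 28.3948*q - 15.089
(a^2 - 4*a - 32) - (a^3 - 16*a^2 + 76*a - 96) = -a^3 + 17*a^2 - 80*a + 64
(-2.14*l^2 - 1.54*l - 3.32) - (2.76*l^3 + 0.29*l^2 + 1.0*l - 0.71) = -2.76*l^3 - 2.43*l^2 - 2.54*l - 2.61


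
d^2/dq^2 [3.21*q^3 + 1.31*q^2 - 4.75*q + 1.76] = 19.26*q + 2.62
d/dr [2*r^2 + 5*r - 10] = 4*r + 5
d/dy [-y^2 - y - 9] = -2*y - 1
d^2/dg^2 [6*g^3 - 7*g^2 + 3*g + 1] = 36*g - 14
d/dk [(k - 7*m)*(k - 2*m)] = 2*k - 9*m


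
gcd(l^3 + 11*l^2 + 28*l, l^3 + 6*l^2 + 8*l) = l^2 + 4*l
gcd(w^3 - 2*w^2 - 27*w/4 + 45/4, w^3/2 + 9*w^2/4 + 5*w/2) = w + 5/2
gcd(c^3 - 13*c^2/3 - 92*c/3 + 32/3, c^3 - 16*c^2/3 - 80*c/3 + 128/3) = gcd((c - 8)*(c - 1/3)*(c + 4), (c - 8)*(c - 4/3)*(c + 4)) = c^2 - 4*c - 32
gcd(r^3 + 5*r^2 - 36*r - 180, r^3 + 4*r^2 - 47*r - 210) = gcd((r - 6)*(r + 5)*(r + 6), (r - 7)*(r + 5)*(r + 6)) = r^2 + 11*r + 30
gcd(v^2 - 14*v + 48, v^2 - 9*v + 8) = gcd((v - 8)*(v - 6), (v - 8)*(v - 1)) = v - 8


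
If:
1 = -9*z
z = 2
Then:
No Solution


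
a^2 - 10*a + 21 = (a - 7)*(a - 3)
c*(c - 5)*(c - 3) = c^3 - 8*c^2 + 15*c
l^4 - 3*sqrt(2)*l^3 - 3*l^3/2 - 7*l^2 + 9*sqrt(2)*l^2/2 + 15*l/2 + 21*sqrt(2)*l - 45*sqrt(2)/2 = (l - 3)*(l - 1)*(l + 5/2)*(l - 3*sqrt(2))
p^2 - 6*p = p*(p - 6)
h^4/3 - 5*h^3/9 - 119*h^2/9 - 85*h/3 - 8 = (h/3 + 1)*(h - 8)*(h + 1/3)*(h + 3)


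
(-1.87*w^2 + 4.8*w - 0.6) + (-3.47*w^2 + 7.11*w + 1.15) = -5.34*w^2 + 11.91*w + 0.55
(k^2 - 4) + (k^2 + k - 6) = 2*k^2 + k - 10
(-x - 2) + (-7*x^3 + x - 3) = -7*x^3 - 5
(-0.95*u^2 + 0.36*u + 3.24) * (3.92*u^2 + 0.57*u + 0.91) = -3.724*u^4 + 0.8697*u^3 + 12.0415*u^2 + 2.1744*u + 2.9484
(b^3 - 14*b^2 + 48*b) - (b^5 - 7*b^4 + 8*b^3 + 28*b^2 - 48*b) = -b^5 + 7*b^4 - 7*b^3 - 42*b^2 + 96*b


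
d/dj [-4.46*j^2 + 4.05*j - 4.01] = 4.05 - 8.92*j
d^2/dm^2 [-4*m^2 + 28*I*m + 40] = -8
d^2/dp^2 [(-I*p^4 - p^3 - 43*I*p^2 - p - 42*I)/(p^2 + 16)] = 2*(-I*p^6 - 48*I*p^4 + 15*p^3 + 402*I*p^2 - 720*p - 10336*I)/(p^6 + 48*p^4 + 768*p^2 + 4096)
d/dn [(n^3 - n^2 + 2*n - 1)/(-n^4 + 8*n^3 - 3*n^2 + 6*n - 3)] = n^2*(n^4 - 2*n^3 + 11*n^2 - 24*n + 15)/(n^8 - 16*n^7 + 70*n^6 - 60*n^5 + 111*n^4 - 84*n^3 + 54*n^2 - 36*n + 9)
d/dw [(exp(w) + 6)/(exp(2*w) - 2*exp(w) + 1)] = (-exp(w) - 13)*exp(w)/(exp(3*w) - 3*exp(2*w) + 3*exp(w) - 1)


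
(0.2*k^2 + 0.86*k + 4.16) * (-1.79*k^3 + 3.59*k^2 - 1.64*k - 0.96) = -0.358*k^5 - 0.8214*k^4 - 4.687*k^3 + 13.332*k^2 - 7.648*k - 3.9936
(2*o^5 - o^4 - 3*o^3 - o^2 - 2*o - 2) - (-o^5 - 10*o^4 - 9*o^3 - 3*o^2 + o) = 3*o^5 + 9*o^4 + 6*o^3 + 2*o^2 - 3*o - 2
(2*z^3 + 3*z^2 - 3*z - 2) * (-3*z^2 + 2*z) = -6*z^5 - 5*z^4 + 15*z^3 - 4*z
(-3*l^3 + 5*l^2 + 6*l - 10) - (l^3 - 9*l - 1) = -4*l^3 + 5*l^2 + 15*l - 9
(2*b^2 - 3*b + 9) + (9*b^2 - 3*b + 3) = 11*b^2 - 6*b + 12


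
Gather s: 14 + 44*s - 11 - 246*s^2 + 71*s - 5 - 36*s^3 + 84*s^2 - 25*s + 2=-36*s^3 - 162*s^2 + 90*s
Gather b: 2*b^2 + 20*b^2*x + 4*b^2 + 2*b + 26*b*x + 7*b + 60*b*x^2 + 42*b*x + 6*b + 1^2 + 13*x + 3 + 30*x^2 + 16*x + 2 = b^2*(20*x + 6) + b*(60*x^2 + 68*x + 15) + 30*x^2 + 29*x + 6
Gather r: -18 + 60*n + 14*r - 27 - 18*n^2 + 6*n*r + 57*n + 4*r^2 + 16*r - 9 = -18*n^2 + 117*n + 4*r^2 + r*(6*n + 30) - 54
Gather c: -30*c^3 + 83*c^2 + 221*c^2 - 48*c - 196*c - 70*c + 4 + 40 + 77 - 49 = -30*c^3 + 304*c^2 - 314*c + 72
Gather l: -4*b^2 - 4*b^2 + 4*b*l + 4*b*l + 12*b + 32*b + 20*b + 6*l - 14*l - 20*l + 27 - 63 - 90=-8*b^2 + 64*b + l*(8*b - 28) - 126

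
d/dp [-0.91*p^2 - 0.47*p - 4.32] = -1.82*p - 0.47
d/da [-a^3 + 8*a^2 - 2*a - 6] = -3*a^2 + 16*a - 2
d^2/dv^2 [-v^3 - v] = -6*v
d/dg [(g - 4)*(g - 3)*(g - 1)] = 3*g^2 - 16*g + 19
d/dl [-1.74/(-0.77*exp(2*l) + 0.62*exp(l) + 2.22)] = (1.0788 - 2.6796*exp(l))*exp(l)/(-0.77*exp(2*l) + 0.62*exp(l) + 2.22)^2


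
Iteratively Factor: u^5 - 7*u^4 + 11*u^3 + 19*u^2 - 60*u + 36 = (u + 2)*(u^4 - 9*u^3 + 29*u^2 - 39*u + 18) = (u - 1)*(u + 2)*(u^3 - 8*u^2 + 21*u - 18) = (u - 3)*(u - 1)*(u + 2)*(u^2 - 5*u + 6) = (u - 3)*(u - 2)*(u - 1)*(u + 2)*(u - 3)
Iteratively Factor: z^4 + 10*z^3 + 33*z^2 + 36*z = (z + 4)*(z^3 + 6*z^2 + 9*z) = z*(z + 4)*(z^2 + 6*z + 9) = z*(z + 3)*(z + 4)*(z + 3)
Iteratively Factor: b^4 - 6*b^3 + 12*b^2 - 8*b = (b - 2)*(b^3 - 4*b^2 + 4*b) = b*(b - 2)*(b^2 - 4*b + 4) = b*(b - 2)^2*(b - 2)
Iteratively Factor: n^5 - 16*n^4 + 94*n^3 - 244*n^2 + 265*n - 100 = (n - 1)*(n^4 - 15*n^3 + 79*n^2 - 165*n + 100) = (n - 5)*(n - 1)*(n^3 - 10*n^2 + 29*n - 20) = (n - 5)*(n - 1)^2*(n^2 - 9*n + 20) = (n - 5)^2*(n - 1)^2*(n - 4)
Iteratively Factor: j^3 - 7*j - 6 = (j + 2)*(j^2 - 2*j - 3) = (j - 3)*(j + 2)*(j + 1)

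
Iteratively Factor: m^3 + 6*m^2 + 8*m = (m)*(m^2 + 6*m + 8) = m*(m + 4)*(m + 2)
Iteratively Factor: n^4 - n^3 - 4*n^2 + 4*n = (n - 1)*(n^3 - 4*n) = n*(n - 1)*(n^2 - 4) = n*(n - 2)*(n - 1)*(n + 2)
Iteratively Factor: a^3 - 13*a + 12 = (a - 1)*(a^2 + a - 12) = (a - 3)*(a - 1)*(a + 4)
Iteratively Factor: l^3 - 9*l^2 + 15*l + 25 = (l - 5)*(l^2 - 4*l - 5) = (l - 5)^2*(l + 1)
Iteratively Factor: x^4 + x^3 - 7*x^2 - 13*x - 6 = (x + 2)*(x^3 - x^2 - 5*x - 3) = (x + 1)*(x + 2)*(x^2 - 2*x - 3) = (x - 3)*(x + 1)*(x + 2)*(x + 1)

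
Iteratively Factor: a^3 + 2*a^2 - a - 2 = (a - 1)*(a^2 + 3*a + 2) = (a - 1)*(a + 1)*(a + 2)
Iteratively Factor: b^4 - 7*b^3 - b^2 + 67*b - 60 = (b - 4)*(b^3 - 3*b^2 - 13*b + 15) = (b - 4)*(b - 1)*(b^2 - 2*b - 15) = (b - 4)*(b - 1)*(b + 3)*(b - 5)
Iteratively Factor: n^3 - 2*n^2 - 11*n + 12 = (n - 1)*(n^2 - n - 12) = (n - 1)*(n + 3)*(n - 4)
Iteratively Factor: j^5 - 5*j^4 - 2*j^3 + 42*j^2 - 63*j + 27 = (j + 3)*(j^4 - 8*j^3 + 22*j^2 - 24*j + 9) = (j - 1)*(j + 3)*(j^3 - 7*j^2 + 15*j - 9) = (j - 3)*(j - 1)*(j + 3)*(j^2 - 4*j + 3) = (j - 3)*(j - 1)^2*(j + 3)*(j - 3)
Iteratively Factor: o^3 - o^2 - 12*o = (o)*(o^2 - o - 12) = o*(o + 3)*(o - 4)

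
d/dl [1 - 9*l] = -9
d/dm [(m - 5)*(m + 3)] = 2*m - 2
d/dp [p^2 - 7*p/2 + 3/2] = 2*p - 7/2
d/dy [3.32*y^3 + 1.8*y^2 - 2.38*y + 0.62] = 9.96*y^2 + 3.6*y - 2.38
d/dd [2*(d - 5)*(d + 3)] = 4*d - 4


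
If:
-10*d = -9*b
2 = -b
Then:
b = -2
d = -9/5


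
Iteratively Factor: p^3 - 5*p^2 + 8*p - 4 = (p - 2)*(p^2 - 3*p + 2) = (p - 2)^2*(p - 1)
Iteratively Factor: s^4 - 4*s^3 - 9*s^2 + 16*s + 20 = (s - 5)*(s^3 + s^2 - 4*s - 4) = (s - 5)*(s - 2)*(s^2 + 3*s + 2) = (s - 5)*(s - 2)*(s + 2)*(s + 1)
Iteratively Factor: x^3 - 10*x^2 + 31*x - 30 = (x - 2)*(x^2 - 8*x + 15) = (x - 3)*(x - 2)*(x - 5)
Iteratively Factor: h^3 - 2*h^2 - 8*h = (h - 4)*(h^2 + 2*h) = h*(h - 4)*(h + 2)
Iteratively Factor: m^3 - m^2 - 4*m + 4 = (m - 2)*(m^2 + m - 2) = (m - 2)*(m + 2)*(m - 1)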